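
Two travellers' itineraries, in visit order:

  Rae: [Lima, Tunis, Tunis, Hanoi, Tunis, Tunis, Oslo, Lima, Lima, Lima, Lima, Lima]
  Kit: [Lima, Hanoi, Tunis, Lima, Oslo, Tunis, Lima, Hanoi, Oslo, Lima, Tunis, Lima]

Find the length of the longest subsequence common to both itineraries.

One common subsequence of length 7: Lima at Rae[1]=Kit[1], then Tunis at Rae[2]=Kit[3], then Tunis at Rae[3]=Kit[6], then Hanoi at Rae[4]=Kit[8], then Oslo at Rae[7]=Kit[9], then Lima at Rae[8]=Kit[10], then Lima at Rae[12]=Kit[12]. Since dp[12][12] = 7, nothing longer is possible.

7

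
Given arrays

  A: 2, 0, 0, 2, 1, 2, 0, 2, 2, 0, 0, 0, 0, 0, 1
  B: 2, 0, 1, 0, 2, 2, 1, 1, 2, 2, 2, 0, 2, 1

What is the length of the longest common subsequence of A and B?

10

Pick 2 at A[1]=B[1] → 0 at A[2]=B[2] → 0 at A[3]=B[4] → 2 at A[4]=B[6] → 1 at A[5]=B[8] → 2 at A[6]=B[9] → 2 at A[8]=B[10] → 2 at A[9]=B[11] → 0 at A[10]=B[12] → 1 at A[15]=B[14]; all 10 values appear in both, in order, and the DP table's final entry dp[15][14] is also 10, so no common subsequence is longer.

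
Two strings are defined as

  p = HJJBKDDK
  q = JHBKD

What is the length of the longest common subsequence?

4

Taking H (p #1, q #2); then B (p #4, q #3); then K (p #5, q #4); then D (p #7, q #5) gives a common subsequence of length 4. dp[8][5] = 4 confirms this is the maximum.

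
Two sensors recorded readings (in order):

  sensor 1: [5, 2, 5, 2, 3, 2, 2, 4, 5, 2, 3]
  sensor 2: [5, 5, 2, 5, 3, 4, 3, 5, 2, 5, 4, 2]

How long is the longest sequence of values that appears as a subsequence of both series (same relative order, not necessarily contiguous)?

One common subsequence of length 7: 5 [1,2], then 2 [2,3], then 5 [3,4], then 3 [5,7], then 2 [6,9], then 4 [8,11], then 2 [10,12]. Since dp[11][12] = 7, nothing longer is possible.

7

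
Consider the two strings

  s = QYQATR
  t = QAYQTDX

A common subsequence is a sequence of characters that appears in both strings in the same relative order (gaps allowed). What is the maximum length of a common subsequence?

Match Q (s #1, t #1); then Y (s #2, t #3); then Q (s #3, t #4); then T (s #5, t #5) — 4 characters in the same relative order in both. Since dp[6][7] = 4, nothing longer is possible.

4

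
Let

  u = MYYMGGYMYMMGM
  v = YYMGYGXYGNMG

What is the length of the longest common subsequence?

Match Y at u[2]=v[1] → Y at u[3]=v[2] → M at u[4]=v[3] → G at u[5]=v[4] → G at u[6]=v[6] → Y at u[7]=v[8] → M at u[11]=v[11] → G at u[12]=v[12] — 8 characters in the same relative order in both. The LCS DP gives dp[13][12] = 8, so this is optimal.

8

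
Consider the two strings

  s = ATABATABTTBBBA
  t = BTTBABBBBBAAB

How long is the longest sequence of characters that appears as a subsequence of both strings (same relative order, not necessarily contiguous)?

8

Pick T [2,3], then A [3,5], then B [4,6], then B [8,7], then B [11,8], then B [12,9], then B [13,10], then A [14,12]; all 8 characters appear in both, in order, and the DP table's final entry dp[14][13] is also 8, so no common subsequence is longer.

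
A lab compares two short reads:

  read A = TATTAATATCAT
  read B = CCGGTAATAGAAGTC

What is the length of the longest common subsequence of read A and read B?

8

Pick T (read A #1, read B #5), A (read A #2, read B #7), T (read A #4, read B #8), A (read A #5, read B #9), A (read A #6, read B #11), A (read A #8, read B #12), T (read A #9, read B #14), C (read A #10, read B #15); all 8 bases appear in both, in order. Since dp[12][15] = 8, nothing longer is possible.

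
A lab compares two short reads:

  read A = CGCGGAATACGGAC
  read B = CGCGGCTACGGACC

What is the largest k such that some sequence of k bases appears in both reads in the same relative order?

12

Pick C [1,1] → G [2,2] → C [3,3] → G [4,4] → G [5,5] → T [8,7] → A [9,8] → C [10,9] → G [11,10] → G [12,11] → A [13,12] → C [14,14]; all 12 bases appear in both, in order. dp[14][14] = 12 confirms this is the maximum.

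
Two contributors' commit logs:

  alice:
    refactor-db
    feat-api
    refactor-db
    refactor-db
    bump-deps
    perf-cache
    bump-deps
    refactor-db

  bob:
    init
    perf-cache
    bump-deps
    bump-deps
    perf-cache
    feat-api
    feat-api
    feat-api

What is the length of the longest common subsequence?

2

Pick bump-deps at alice[5]=bob[4], perf-cache at alice[6]=bob[5]; all 2 commits appear in both, in order, and the DP table's final entry dp[8][8] is also 2, so no common subsequence is longer.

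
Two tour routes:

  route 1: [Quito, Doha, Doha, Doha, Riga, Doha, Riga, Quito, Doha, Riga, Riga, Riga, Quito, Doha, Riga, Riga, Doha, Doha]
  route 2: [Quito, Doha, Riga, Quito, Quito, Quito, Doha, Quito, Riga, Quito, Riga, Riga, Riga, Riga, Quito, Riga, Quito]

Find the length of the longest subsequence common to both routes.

11

Taking Quito at route 1[1]=route 2[1]; then Doha at route 1[4]=route 2[2]; then Riga at route 1[5]=route 2[3]; then Doha at route 1[6]=route 2[7]; then Riga at route 1[7]=route 2[9]; then Quito at route 1[8]=route 2[10]; then Riga at route 1[10]=route 2[12]; then Riga at route 1[11]=route 2[13]; then Riga at route 1[12]=route 2[14]; then Quito at route 1[13]=route 2[15]; then Riga at route 1[15]=route 2[16] gives a common subsequence of length 11. The LCS DP gives dp[18][17] = 11, so this is optimal.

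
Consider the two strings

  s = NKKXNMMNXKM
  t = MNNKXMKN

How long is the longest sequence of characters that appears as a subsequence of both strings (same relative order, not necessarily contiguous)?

5

Pick N at s[1]=t[3] → K at s[3]=t[4] → X at s[4]=t[5] → M at s[6]=t[6] → N at s[8]=t[8]; all 5 characters appear in both, in order. Since dp[11][8] = 5, nothing longer is possible.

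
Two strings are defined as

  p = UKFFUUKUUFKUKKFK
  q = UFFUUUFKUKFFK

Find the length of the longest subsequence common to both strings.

Match U at p[1]=q[1], then F at p[3]=q[2], then F at p[4]=q[3], then U at p[6]=q[4], then U at p[8]=q[5], then U at p[9]=q[6], then F at p[10]=q[7], then K at p[11]=q[8], then U at p[12]=q[9], then K at p[13]=q[10], then F at p[15]=q[12], then K at p[16]=q[13] — 12 characters in the same relative order in both. dp[16][13] = 12 confirms this is the maximum.

12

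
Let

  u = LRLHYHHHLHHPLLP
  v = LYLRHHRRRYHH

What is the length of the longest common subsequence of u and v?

Taking L at u[1]=v[3], R at u[2]=v[4], H at u[4]=v[6], Y at u[5]=v[10], H at u[10]=v[11], H at u[11]=v[12] gives a common subsequence of length 6. Since dp[15][12] = 6, nothing longer is possible.

6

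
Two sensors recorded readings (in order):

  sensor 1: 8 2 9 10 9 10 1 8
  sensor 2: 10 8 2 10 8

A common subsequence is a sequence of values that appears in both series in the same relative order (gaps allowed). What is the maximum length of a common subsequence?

4

Taking 8 (sensor 1 #1, sensor 2 #2); then 2 (sensor 1 #2, sensor 2 #3); then 10 (sensor 1 #6, sensor 2 #4); then 8 (sensor 1 #8, sensor 2 #5) gives a common subsequence of length 4, and the DP table's final entry dp[8][5] is also 4, so no common subsequence is longer.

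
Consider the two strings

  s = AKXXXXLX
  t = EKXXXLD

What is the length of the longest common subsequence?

Match K at s[2]=t[2], then X at s[4]=t[3], then X at s[5]=t[4], then X at s[6]=t[5], then L at s[7]=t[6] — 5 characters in the same relative order in both. The LCS DP gives dp[8][7] = 5, so this is optimal.

5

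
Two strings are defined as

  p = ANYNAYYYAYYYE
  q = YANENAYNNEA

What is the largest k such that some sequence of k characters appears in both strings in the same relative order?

Pick A (p #1, q #2) → N (p #2, q #3) → N (p #4, q #5) → A (p #5, q #6) → Y (p #6, q #7) → A (p #9, q #11); all 6 characters appear in both, in order. dp[13][11] = 6 confirms this is the maximum.

6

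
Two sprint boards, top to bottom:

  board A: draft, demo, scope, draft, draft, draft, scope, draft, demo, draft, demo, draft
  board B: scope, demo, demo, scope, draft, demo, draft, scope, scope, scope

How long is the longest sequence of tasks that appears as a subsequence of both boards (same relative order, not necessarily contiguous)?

5

One common subsequence of length 5: demo (board A #2, board B #3) → scope (board A #3, board B #4) → draft (board A #4, board B #5) → draft (board A #5, board B #7) → scope (board A #7, board B #10). Since dp[12][10] = 5, nothing longer is possible.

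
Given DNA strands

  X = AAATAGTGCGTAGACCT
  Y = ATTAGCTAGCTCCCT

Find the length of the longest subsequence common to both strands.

Match A (X #1, Y #1); then T (X #4, Y #3); then A (X #5, Y #4); then G (X #6, Y #5); then T (X #7, Y #7); then G (X #8, Y #9); then C (X #9, Y #10); then T (X #11, Y #11); then C (X #15, Y #13); then C (X #16, Y #14); then T (X #17, Y #15) — 11 bases in the same relative order in both. The LCS DP gives dp[17][15] = 11, so this is optimal.

11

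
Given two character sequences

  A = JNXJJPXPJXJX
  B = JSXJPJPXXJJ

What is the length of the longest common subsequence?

8

Let dp[i][j] be the LCS length of the first i characters of A and the first j characters of B. dp[i][j] = dp[i-1][j-1]+1 when the i-th and j-th characters match, else max(dp[i-1][j], dp[i][j-1]).
    ·  J  S  X  J  P  J  P  X  X  J  J
 ·  0  0  0  0  0  0  0  0  0  0  0  0
 J  0  1  1  1  1  1  1  1  1  1  1  1
 N  0  1  1  1  1  1  1  1  1  1  1  1
 X  0  1  1  2  2  2  2  2  2  2  2  2
 J  0  1  1  2  3  3  3  3  3  3  3  3
 J  0  1  1  2  3  3  4  4  4  4  4  4
 P  0  1  1  2  3  4  4  5  5  5  5  5
 X  0  1  1  2  3  4  4  5  6  6  6  6
 P  0  1  1  2  3  4  4  5  6  6  6  6
 J  0  1  1  2  3  4  5  5  6  6  7  7
 X  0  1  1  2  3  4  5  5  6  7  7  7
 J  0  1  1  2  3  4  5  5  6  7  8  8
 X  0  1  1  2  3  4  5  5  6  7  8  8
dp[12][11] = 8. One LCS (by backtracking along matches): JXJJPXJJ.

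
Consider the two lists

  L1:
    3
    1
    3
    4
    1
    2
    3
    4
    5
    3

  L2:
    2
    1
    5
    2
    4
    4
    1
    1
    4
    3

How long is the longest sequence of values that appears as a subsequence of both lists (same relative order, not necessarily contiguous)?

Taking 1 at L1[2]=L2[2], then 4 at L1[4]=L2[6], then 1 at L1[5]=L2[8], then 4 at L1[8]=L2[9], then 3 at L1[10]=L2[10] gives a common subsequence of length 5, and the DP table's final entry dp[10][10] is also 5, so no common subsequence is longer.

5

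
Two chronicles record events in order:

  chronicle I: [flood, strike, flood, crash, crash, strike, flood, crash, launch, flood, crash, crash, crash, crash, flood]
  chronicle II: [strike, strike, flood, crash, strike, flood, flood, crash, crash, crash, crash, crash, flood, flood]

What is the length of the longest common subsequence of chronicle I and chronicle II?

Match strike [2,2]; then flood [3,3]; then crash [5,4]; then strike [6,5]; then flood [7,7]; then crash [8,8]; then crash [11,9]; then crash [12,10]; then crash [13,11]; then crash [14,12]; then flood [15,14] — 11 events in the same relative order in both. The LCS DP gives dp[15][14] = 11, so this is optimal.

11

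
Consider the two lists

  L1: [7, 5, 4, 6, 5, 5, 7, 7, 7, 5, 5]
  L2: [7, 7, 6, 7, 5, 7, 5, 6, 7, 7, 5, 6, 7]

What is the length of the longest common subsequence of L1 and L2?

Taking 7 at L1[1]=L2[2]; then 6 at L1[4]=L2[3]; then 5 at L1[5]=L2[5]; then 5 at L1[6]=L2[7]; then 7 at L1[7]=L2[9]; then 7 at L1[8]=L2[10]; then 7 at L1[9]=L2[13] gives a common subsequence of length 7. Since dp[11][13] = 7, nothing longer is possible.

7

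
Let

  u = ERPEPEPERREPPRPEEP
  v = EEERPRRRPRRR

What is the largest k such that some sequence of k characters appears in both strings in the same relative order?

Taking E (u #1, v #1) → E (u #4, v #2) → E (u #6, v #3) → P (u #7, v #5) → R (u #9, v #7) → R (u #10, v #8) → P (u #12, v #9) → R (u #14, v #12) gives a common subsequence of length 8. Since dp[18][12] = 8, nothing longer is possible.

8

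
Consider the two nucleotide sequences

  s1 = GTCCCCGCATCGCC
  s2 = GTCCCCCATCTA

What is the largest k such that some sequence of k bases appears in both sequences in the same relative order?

10

Taking G (s1 #1, s2 #1), T (s1 #2, s2 #2), C (s1 #3, s2 #3), C (s1 #4, s2 #4), C (s1 #5, s2 #5), C (s1 #6, s2 #6), C (s1 #8, s2 #7), A (s1 #9, s2 #8), T (s1 #10, s2 #9), C (s1 #11, s2 #10) gives a common subsequence of length 10. The LCS DP gives dp[14][12] = 10, so this is optimal.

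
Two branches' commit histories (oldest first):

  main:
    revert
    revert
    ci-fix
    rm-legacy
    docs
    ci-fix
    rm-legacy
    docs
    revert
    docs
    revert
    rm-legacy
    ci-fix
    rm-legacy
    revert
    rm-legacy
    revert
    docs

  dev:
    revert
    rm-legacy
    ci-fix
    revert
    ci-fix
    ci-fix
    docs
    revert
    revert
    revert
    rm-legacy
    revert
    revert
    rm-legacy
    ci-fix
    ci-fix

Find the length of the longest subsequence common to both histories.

Match revert at main[1]=dev[1]; then revert at main[2]=dev[4]; then ci-fix at main[3]=dev[5]; then ci-fix at main[6]=dev[6]; then docs at main[8]=dev[7]; then revert at main[9]=dev[9]; then revert at main[11]=dev[10]; then rm-legacy at main[12]=dev[11]; then revert at main[15]=dev[13]; then rm-legacy at main[16]=dev[14] — 10 commits in the same relative order in both. Since dp[18][16] = 10, nothing longer is possible.

10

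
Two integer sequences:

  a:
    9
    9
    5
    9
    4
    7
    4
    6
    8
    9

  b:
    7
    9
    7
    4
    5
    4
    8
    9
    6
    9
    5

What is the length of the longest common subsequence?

5

Let dp[i][j] be the LCS length of the first i values of a and the first j values of b. dp[i][j] = dp[i-1][j-1]+1 when the i-th and j-th values match, else max(dp[i-1][j], dp[i][j-1]).
    ·  7  9  7  4  5  4  8  9  6  9  5
 ·  0  0  0  0  0  0  0  0  0  0  0  0
 9  0  0  1  1  1  1  1  1  1  1  1  1
 9  0  0  1  1  1  1  1  1  2  2  2  2
 5  0  0  1  1  1  2  2  2  2  2  2  3
 9  0  0  1  1  1  2  2  2  3  3  3  3
 4  0  0  1  1  2  2  3  3  3  3  3  3
 7  0  1  1  2  2  2  3  3  3  3  3  3
 4  0  1  1  2  3  3  3  3  3  3  3  3
 6  0  1  1  2  3  3  3  3  3  4  4  4
 8  0  1  1  2  3  3  3  4  4  4  4  4
 9  0  1  2  2  3  3  3  4  5  5  5  5
dp[10][11] = 5. One LCS (by backtracking along matches): 9, 5, 9, 6, 9.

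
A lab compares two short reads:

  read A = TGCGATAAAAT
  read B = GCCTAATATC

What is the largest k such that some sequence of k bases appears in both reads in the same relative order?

One common subsequence of length 7: G at read A[2]=read B[1] → C at read A[3]=read B[3] → T at read A[6]=read B[4] → A at read A[7]=read B[5] → A at read A[8]=read B[6] → A at read A[10]=read B[8] → T at read A[11]=read B[9]. dp[11][10] = 7 confirms this is the maximum.

7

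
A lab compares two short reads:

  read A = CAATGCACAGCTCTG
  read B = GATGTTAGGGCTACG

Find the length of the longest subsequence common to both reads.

One common subsequence of length 9: A [3,2], then T [4,3], then G [5,4], then A [7,7], then G [10,10], then C [11,11], then T [12,12], then C [13,14], then G [15,15]. The LCS DP gives dp[15][15] = 9, so this is optimal.

9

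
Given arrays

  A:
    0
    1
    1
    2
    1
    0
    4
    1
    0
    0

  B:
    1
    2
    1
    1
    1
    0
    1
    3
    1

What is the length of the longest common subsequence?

One common subsequence of length 5: 1 [2,3]; then 1 [3,4]; then 1 [5,5]; then 0 [6,6]; then 1 [8,9]. The LCS DP gives dp[10][9] = 5, so this is optimal.

5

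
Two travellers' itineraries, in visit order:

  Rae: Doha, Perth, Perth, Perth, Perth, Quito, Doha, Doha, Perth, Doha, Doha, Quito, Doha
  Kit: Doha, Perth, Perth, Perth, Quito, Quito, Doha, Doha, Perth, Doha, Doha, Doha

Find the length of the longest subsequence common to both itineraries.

Pick Doha [1,1] → Perth [2,2] → Perth [3,3] → Perth [4,4] → Quito [6,6] → Doha [7,7] → Doha [8,8] → Perth [9,9] → Doha [10,10] → Doha [11,11] → Doha [13,12]; all 11 stops appear in both, in order, and the DP table's final entry dp[13][12] is also 11, so no common subsequence is longer.

11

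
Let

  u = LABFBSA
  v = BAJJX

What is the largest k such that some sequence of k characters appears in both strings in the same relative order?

Taking B (u #5, v #1) → A (u #7, v #2) gives a common subsequence of length 2. dp[7][5] = 2 confirms this is the maximum.

2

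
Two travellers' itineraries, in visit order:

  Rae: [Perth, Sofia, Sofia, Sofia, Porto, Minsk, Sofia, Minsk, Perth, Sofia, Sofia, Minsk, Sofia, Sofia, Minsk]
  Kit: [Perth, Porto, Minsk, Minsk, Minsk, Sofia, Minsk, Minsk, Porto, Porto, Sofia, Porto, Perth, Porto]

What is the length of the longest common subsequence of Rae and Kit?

Taking Perth (Rae #1, Kit #1), Porto (Rae #5, Kit #2), Minsk (Rae #6, Kit #5), Sofia (Rae #7, Kit #6), Minsk (Rae #8, Kit #7), Minsk (Rae #12, Kit #8), Sofia (Rae #13, Kit #11) gives a common subsequence of length 7. dp[15][14] = 7 confirms this is the maximum.

7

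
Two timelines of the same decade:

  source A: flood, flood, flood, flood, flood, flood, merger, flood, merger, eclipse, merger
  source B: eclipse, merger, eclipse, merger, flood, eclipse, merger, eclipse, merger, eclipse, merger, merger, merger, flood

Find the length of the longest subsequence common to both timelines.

One common subsequence of length 5: flood [1,5]; then merger [7,7]; then merger [9,9]; then eclipse [10,10]; then merger [11,13], and the DP table's final entry dp[11][14] is also 5, so no common subsequence is longer.

5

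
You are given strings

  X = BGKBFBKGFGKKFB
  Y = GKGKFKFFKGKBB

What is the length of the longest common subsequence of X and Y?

8

Match G (X #2, Y #3), K (X #3, Y #4), F (X #5, Y #5), K (X #7, Y #6), F (X #9, Y #8), G (X #10, Y #10), K (X #11, Y #11), B (X #14, Y #13) — 8 characters in the same relative order in both. dp[14][13] = 8 confirms this is the maximum.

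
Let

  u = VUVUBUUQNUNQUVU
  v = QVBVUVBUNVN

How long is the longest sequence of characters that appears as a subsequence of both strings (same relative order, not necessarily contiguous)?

7

Pick V [1,4], then U [2,5], then V [3,6], then B [5,7], then U [7,8], then N [9,9], then N [11,11]; all 7 characters appear in both, in order, and the DP table's final entry dp[15][11] is also 7, so no common subsequence is longer.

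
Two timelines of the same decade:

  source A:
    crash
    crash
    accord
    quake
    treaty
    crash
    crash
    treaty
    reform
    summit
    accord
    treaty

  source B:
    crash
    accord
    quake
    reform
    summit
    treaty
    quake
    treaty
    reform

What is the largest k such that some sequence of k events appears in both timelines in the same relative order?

6

Match crash [2,1] → accord [3,2] → quake [4,3] → treaty [5,6] → treaty [8,8] → reform [9,9] — 6 events in the same relative order in both. The LCS DP gives dp[12][9] = 6, so this is optimal.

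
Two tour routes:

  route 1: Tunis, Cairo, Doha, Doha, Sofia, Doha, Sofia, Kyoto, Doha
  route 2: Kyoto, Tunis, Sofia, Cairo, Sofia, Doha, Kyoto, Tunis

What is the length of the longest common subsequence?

Match Tunis at route 1[1]=route 2[2]; then Cairo at route 1[2]=route 2[4]; then Sofia at route 1[5]=route 2[5]; then Doha at route 1[6]=route 2[6]; then Kyoto at route 1[8]=route 2[7] — 5 stops in the same relative order in both. dp[9][8] = 5 confirms this is the maximum.

5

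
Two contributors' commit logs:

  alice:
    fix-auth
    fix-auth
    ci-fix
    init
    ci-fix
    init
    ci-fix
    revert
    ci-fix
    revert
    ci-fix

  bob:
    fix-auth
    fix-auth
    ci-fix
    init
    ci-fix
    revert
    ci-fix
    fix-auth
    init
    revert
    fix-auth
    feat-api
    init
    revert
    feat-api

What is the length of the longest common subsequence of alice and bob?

Pick fix-auth [1,1], fix-auth [2,2], ci-fix [3,3], init [4,4], ci-fix [5,7], init [6,9], revert [8,10], revert [10,14]; all 8 commits appear in both, in order. dp[11][15] = 8 confirms this is the maximum.

8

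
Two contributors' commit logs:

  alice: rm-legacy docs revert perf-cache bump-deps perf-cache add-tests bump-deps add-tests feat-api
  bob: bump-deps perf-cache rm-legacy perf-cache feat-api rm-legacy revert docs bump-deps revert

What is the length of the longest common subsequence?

3

One common subsequence of length 3: rm-legacy at alice[1]=bob[6], docs at alice[2]=bob[8], revert at alice[3]=bob[10]. The LCS DP gives dp[10][10] = 3, so this is optimal.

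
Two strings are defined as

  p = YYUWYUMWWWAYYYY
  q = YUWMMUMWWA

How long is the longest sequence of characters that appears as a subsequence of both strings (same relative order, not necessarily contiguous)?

8

Let dp[i][j] be the LCS length of the first i characters of p and the first j characters of q. dp[i][j] = dp[i-1][j-1]+1 when the i-th and j-th characters match, else max(dp[i-1][j], dp[i][j-1]).
    ·  Y  U  W  M  M  U  M  W  W  A
 ·  0  0  0  0  0  0  0  0  0  0  0
 Y  0  1  1  1  1  1  1  1  1  1  1
 Y  0  1  1  1  1  1  1  1  1  1  1
 U  0  1  2  2  2  2  2  2  2  2  2
 W  0  1  2  3  3  3  3  3  3  3  3
 Y  0  1  2  3  3  3  3  3  3  3  3
 U  0  1  2  3  3  3  4  4  4  4  4
 M  0  1  2  3  4  4  4  5  5  5  5
 W  0  1  2  3  4  4  4  5  6  6  6
 W  0  1  2  3  4  4  4  5  6  7  7
 W  0  1  2  3  4  4  4  5  6  7  7
 A  0  1  2  3  4  4  4  5  6  7  8
 Y  0  1  2  3  4  4  4  5  6  7  8
 Y  0  1  2  3  4  4  4  5  6  7  8
 Y  0  1  2  3  4  4  4  5  6  7  8
 Y  0  1  2  3  4  4  4  5  6  7  8
dp[15][10] = 8. One LCS (by backtracking along matches): YUWUMWWA.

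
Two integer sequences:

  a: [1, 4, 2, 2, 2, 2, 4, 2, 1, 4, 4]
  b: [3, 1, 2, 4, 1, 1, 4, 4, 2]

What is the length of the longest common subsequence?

6

One common subsequence of length 6: 1 at a[1]=b[2] → 2 at a[6]=b[3] → 4 at a[7]=b[4] → 1 at a[9]=b[6] → 4 at a[10]=b[7] → 4 at a[11]=b[8]. The LCS DP gives dp[11][9] = 6, so this is optimal.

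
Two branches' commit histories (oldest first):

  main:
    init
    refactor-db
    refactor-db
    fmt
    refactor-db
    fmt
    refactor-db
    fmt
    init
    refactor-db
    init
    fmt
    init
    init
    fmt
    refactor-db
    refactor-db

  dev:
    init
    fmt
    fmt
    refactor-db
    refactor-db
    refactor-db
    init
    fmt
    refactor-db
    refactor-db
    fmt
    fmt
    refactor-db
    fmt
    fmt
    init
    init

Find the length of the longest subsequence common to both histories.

11

One common subsequence of length 11: init [1,1]; then refactor-db [2,5]; then refactor-db [3,6]; then fmt [4,8]; then refactor-db [5,10]; then fmt [6,12]; then refactor-db [7,13]; then fmt [8,14]; then fmt [12,15]; then init [13,16]; then init [14,17], and the DP table's final entry dp[17][17] is also 11, so no common subsequence is longer.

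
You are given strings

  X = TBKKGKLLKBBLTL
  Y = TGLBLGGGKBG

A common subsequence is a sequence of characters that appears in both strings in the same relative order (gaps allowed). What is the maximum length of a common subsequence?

6

Taking T (X #1, Y #1), G (X #5, Y #2), L (X #7, Y #3), L (X #8, Y #5), K (X #9, Y #9), B (X #10, Y #10) gives a common subsequence of length 6, and the DP table's final entry dp[14][11] is also 6, so no common subsequence is longer.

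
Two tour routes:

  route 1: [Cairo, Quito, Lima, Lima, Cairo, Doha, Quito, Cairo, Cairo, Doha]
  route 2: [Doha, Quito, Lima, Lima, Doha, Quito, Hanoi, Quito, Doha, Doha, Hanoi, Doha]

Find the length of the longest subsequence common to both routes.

Taking Quito (route 1 #2, route 2 #2), then Lima (route 1 #3, route 2 #3), then Lima (route 1 #4, route 2 #4), then Doha (route 1 #6, route 2 #5), then Quito (route 1 #7, route 2 #8), then Doha (route 1 #10, route 2 #12) gives a common subsequence of length 6, and the DP table's final entry dp[10][12] is also 6, so no common subsequence is longer.

6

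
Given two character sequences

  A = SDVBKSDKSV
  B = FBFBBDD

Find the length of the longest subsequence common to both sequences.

Let dp[i][j] be the LCS length of the first i characters of A and the first j characters of B. dp[i][j] = dp[i-1][j-1]+1 when the i-th and j-th characters match, else max(dp[i-1][j], dp[i][j-1]).
    ·  F  B  F  B  B  D  D
 ·  0  0  0  0  0  0  0  0
 S  0  0  0  0  0  0  0  0
 D  0  0  0  0  0  0  1  1
 V  0  0  0  0  0  0  1  1
 B  0  0  1  1  1  1  1  1
 K  0  0  1  1  1  1  1  1
 S  0  0  1  1  1  1  1  1
 D  0  0  1  1  1  1  2  2
 K  0  0  1  1  1  1  2  2
 S  0  0  1  1  1  1  2  2
 V  0  0  1  1  1  1  2  2
dp[10][7] = 2. One LCS (by backtracking along matches): DD.

2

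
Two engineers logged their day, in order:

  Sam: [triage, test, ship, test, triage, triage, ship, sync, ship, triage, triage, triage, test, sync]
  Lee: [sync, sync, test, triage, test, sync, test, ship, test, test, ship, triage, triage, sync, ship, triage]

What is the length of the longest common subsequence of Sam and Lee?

9

Pick triage [1,4]; then test [2,7]; then ship [3,8]; then test [4,10]; then triage [5,12]; then triage [6,13]; then sync [8,14]; then ship [9,15]; then triage [12,16]; all 9 tasks appear in both, in order. dp[14][16] = 9 confirms this is the maximum.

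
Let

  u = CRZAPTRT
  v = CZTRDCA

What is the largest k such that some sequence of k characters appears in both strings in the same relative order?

4

Let dp[i][j] be the LCS length of the first i characters of u and the first j characters of v. dp[i][j] = dp[i-1][j-1]+1 when the i-th and j-th characters match, else max(dp[i-1][j], dp[i][j-1]).
    ·  C  Z  T  R  D  C  A
 ·  0  0  0  0  0  0  0  0
 C  0  1  1  1  1  1  1  1
 R  0  1  1  1  2  2  2  2
 Z  0  1  2  2  2  2  2  2
 A  0  1  2  2  2  2  2  3
 P  0  1  2  2  2  2  2  3
 T  0  1  2  3  3  3  3  3
 R  0  1  2  3  4  4  4  4
 T  0  1  2  3  4  4  4  4
dp[8][7] = 4. One LCS (by backtracking along matches): CZTR.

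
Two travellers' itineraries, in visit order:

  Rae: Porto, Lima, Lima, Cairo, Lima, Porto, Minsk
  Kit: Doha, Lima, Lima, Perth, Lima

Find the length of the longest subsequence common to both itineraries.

One common subsequence of length 3: Lima (Rae #2, Kit #2), Lima (Rae #3, Kit #3), Lima (Rae #5, Kit #5), and the DP table's final entry dp[7][5] is also 3, so no common subsequence is longer.

3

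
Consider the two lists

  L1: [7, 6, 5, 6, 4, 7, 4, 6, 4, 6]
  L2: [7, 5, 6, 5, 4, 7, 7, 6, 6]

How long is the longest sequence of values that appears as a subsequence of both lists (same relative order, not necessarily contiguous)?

One common subsequence of length 7: 7 at L1[1]=L2[1], 6 at L1[2]=L2[3], 5 at L1[3]=L2[4], 4 at L1[5]=L2[5], 7 at L1[6]=L2[7], 6 at L1[8]=L2[8], 6 at L1[10]=L2[9]. dp[10][9] = 7 confirms this is the maximum.

7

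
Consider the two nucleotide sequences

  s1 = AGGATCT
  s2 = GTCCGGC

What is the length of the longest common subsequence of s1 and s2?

Taking G (s1 #2, s2 #5), then G (s1 #3, s2 #6), then C (s1 #6, s2 #7) gives a common subsequence of length 3. Since dp[7][7] = 3, nothing longer is possible.

3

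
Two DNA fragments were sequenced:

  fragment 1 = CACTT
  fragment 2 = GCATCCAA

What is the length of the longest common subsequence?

3

Match C [1,2]; then A [2,3]; then C [3,6] — 3 bases in the same relative order in both. dp[5][8] = 3 confirms this is the maximum.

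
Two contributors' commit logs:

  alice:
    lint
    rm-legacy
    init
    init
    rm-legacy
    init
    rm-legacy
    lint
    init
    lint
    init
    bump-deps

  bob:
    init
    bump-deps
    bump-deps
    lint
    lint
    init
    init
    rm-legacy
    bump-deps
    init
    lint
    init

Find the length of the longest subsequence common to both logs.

7

Pick lint at alice[1]=bob[5], init at alice[3]=bob[6], init at alice[4]=bob[7], rm-legacy at alice[5]=bob[8], init at alice[9]=bob[10], lint at alice[10]=bob[11], init at alice[11]=bob[12]; all 7 commits appear in both, in order. dp[12][12] = 7 confirms this is the maximum.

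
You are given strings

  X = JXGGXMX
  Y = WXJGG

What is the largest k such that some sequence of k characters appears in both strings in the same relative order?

Taking J [1,3], then G [3,4], then G [4,5] gives a common subsequence of length 3. dp[7][5] = 3 confirms this is the maximum.

3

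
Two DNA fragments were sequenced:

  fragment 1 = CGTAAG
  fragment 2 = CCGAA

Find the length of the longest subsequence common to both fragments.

Pick C at fragment 1[1]=fragment 2[2], then G at fragment 1[2]=fragment 2[3], then A at fragment 1[4]=fragment 2[4], then A at fragment 1[5]=fragment 2[5]; all 4 bases appear in both, in order. Since dp[6][5] = 4, nothing longer is possible.

4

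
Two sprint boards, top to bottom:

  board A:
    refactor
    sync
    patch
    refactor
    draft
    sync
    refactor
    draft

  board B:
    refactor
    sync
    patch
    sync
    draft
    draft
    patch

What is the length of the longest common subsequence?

Match refactor at board A[1]=board B[1], then sync at board A[2]=board B[2], then patch at board A[3]=board B[3], then draft at board A[5]=board B[5], then draft at board A[8]=board B[6] — 5 tasks in the same relative order in both, and the DP table's final entry dp[8][7] is also 5, so no common subsequence is longer.

5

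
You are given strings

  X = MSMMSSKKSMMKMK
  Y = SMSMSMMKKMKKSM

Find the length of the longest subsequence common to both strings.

9

One common subsequence of length 9: M at X[1]=Y[4], then S at X[2]=Y[5], then M at X[3]=Y[6], then M at X[4]=Y[7], then K at X[7]=Y[8], then K at X[8]=Y[9], then M at X[10]=Y[10], then K at X[12]=Y[12], then M at X[13]=Y[14], and the DP table's final entry dp[14][14] is also 9, so no common subsequence is longer.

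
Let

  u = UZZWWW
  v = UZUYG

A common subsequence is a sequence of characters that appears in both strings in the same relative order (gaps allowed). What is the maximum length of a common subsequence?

Taking U at u[1]=v[1], Z at u[2]=v[2] gives a common subsequence of length 2, and the DP table's final entry dp[6][5] is also 2, so no common subsequence is longer.

2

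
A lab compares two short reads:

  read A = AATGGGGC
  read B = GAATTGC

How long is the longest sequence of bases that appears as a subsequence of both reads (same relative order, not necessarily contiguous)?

5

Taking A (read A #1, read B #2), A (read A #2, read B #3), T (read A #3, read B #5), G (read A #7, read B #6), C (read A #8, read B #7) gives a common subsequence of length 5, and the DP table's final entry dp[8][7] is also 5, so no common subsequence is longer.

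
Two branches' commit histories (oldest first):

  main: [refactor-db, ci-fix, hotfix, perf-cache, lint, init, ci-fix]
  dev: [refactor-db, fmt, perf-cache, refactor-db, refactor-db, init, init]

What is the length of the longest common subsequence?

One common subsequence of length 3: refactor-db at main[1]=dev[1] → perf-cache at main[4]=dev[3] → init at main[6]=dev[7]. Since dp[7][7] = 3, nothing longer is possible.

3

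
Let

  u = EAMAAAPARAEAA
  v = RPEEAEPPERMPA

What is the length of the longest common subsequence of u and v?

5

Match E (u #1, v #4), then A (u #2, v #5), then M (u #3, v #11), then P (u #7, v #12), then A (u #13, v #13) — 5 characters in the same relative order in both. Since dp[13][13] = 5, nothing longer is possible.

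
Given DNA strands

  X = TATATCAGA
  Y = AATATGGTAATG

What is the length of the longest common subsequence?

Taking T (X #1, Y #3) → A (X #2, Y #4) → T (X #3, Y #8) → A (X #4, Y #10) → T (X #5, Y #11) → G (X #8, Y #12) gives a common subsequence of length 6, and the DP table's final entry dp[9][12] is also 6, so no common subsequence is longer.

6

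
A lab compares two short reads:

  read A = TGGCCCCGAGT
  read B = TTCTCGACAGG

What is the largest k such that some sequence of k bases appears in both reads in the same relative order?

6

Match T at read A[1]=read B[2], then C at read A[4]=read B[3], then C at read A[5]=read B[5], then C at read A[6]=read B[8], then G at read A[8]=read B[10], then G at read A[10]=read B[11] — 6 bases in the same relative order in both, and the DP table's final entry dp[11][11] is also 6, so no common subsequence is longer.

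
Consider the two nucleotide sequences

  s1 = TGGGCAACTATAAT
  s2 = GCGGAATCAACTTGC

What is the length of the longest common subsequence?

Taking G at s1[2]=s2[1], G at s1[3]=s2[3], G at s1[4]=s2[4], C at s1[5]=s2[8], A at s1[6]=s2[9], A at s1[7]=s2[10], C at s1[8]=s2[11], T at s1[9]=s2[12], T at s1[11]=s2[13] gives a common subsequence of length 9. dp[14][15] = 9 confirms this is the maximum.

9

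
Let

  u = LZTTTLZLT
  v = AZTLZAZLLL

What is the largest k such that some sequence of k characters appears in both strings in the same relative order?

5

Pick Z [2,2], T [5,3], L [6,4], Z [7,7], L [8,10]; all 5 characters appear in both, in order, and the DP table's final entry dp[9][10] is also 5, so no common subsequence is longer.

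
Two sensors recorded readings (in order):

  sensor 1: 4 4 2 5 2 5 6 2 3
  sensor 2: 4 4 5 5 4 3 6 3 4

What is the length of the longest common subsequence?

Let dp[i][j] be the LCS length of the first i values of sensor 1 and the first j values of sensor 2. dp[i][j] = dp[i-1][j-1]+1 when the i-th and j-th values match, else max(dp[i-1][j], dp[i][j-1]).
    ·  4  4  5  5  4  3  6  3  4
 ·  0  0  0  0  0  0  0  0  0  0
 4  0  1  1  1  1  1  1  1  1  1
 4  0  1  2  2  2  2  2  2  2  2
 2  0  1  2  2  2  2  2  2  2  2
 5  0  1  2  3  3  3  3  3  3  3
 2  0  1  2  3  3  3  3  3  3  3
 5  0  1  2  3  4  4  4  4  4  4
 6  0  1  2  3  4  4  4  5  5  5
 2  0  1  2  3  4  4  4  5  5  5
 3  0  1  2  3  4  4  5  5  6  6
dp[9][9] = 6. One LCS (by backtracking along matches): 4, 4, 5, 5, 6, 3.

6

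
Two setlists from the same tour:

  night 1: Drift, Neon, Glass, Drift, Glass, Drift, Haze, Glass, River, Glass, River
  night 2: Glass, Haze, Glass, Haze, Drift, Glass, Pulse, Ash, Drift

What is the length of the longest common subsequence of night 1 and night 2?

Match Glass [3,3] → Drift [4,5] → Glass [5,6] → Drift [6,9] — 4 songs in the same relative order in both, and the DP table's final entry dp[11][9] is also 4, so no common subsequence is longer.

4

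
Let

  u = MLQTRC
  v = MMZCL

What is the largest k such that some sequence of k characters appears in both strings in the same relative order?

Taking M at u[1]=v[2] → L at u[2]=v[5] gives a common subsequence of length 2. Since dp[6][5] = 2, nothing longer is possible.

2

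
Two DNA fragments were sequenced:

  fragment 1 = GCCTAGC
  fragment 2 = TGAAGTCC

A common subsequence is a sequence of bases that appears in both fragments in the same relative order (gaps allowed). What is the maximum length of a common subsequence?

Let dp[i][j] be the LCS length of the first i bases of fragment 1 and the first j bases of fragment 2. dp[i][j] = dp[i-1][j-1]+1 when the i-th and j-th bases match, else max(dp[i-1][j], dp[i][j-1]).
    ·  T  G  A  A  G  T  C  C
 ·  0  0  0  0  0  0  0  0  0
 G  0  0  1  1  1  1  1  1  1
 C  0  0  1  1  1  1  1  2  2
 C  0  0  1  1  1  1  1  2  3
 T  0  1  1  1  1  1  2  2  3
 A  0  1  1  2  2  2  2  2  3
 G  0  1  2  2  2  3  3  3  3
 C  0  1  2  2  2  3  3  4  4
dp[7][8] = 4. One LCS (by backtracking along matches): GAGC.

4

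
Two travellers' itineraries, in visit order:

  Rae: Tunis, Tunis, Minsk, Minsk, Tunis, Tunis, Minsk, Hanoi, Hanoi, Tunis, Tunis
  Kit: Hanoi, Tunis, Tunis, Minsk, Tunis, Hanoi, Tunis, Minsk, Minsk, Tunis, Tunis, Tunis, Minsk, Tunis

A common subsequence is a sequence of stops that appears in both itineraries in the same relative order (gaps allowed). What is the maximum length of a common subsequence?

Taking Tunis [1,5]; then Tunis [2,7]; then Minsk [3,8]; then Minsk [4,9]; then Tunis [5,11]; then Tunis [6,12]; then Minsk [7,13]; then Tunis [11,14] gives a common subsequence of length 8, and the DP table's final entry dp[11][14] is also 8, so no common subsequence is longer.

8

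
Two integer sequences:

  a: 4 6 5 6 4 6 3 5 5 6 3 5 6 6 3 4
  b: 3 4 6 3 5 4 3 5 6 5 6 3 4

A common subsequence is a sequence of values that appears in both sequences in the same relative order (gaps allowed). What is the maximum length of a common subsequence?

Match 4 at a[1]=b[2], 6 at a[2]=b[3], 5 at a[3]=b[5], 4 at a[5]=b[6], 3 at a[7]=b[7], 5 at a[9]=b[8], 6 at a[10]=b[9], 5 at a[12]=b[10], 6 at a[14]=b[11], 3 at a[15]=b[12], 4 at a[16]=b[13] — 11 values in the same relative order in both, and the DP table's final entry dp[16][13] is also 11, so no common subsequence is longer.

11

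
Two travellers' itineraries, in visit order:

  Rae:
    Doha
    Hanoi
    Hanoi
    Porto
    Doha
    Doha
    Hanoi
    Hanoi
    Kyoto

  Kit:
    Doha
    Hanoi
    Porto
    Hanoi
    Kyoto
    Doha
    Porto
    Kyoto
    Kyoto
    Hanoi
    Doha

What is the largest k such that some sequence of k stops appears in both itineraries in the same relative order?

Match Doha at Rae[1]=Kit[1] → Hanoi at Rae[2]=Kit[2] → Hanoi at Rae[3]=Kit[4] → Porto at Rae[4]=Kit[7] → Doha at Rae[6]=Kit[11] — 5 stops in the same relative order in both. Since dp[9][11] = 5, nothing longer is possible.

5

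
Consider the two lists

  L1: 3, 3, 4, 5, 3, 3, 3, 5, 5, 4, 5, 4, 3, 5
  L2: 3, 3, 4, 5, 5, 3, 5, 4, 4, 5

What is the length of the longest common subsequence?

9

One common subsequence of length 9: 3 (L1 #1, L2 #1), then 3 (L1 #2, L2 #2), then 4 (L1 #3, L2 #3), then 5 (L1 #4, L2 #5), then 3 (L1 #7, L2 #6), then 5 (L1 #9, L2 #7), then 4 (L1 #10, L2 #8), then 4 (L1 #12, L2 #9), then 5 (L1 #14, L2 #10). The LCS DP gives dp[14][10] = 9, so this is optimal.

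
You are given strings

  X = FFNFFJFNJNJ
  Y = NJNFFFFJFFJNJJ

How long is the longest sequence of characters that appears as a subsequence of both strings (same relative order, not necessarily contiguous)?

9

Pick F [1,4] → F [2,5] → F [4,6] → F [5,7] → J [6,8] → F [7,10] → N [8,12] → J [9,13] → J [11,14]; all 9 characters appear in both, in order. The LCS DP gives dp[11][14] = 9, so this is optimal.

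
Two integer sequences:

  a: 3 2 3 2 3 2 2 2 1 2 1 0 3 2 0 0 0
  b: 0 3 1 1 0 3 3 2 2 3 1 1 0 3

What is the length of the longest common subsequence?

9

Pick 3 at a[1]=b[2], then 3 at a[3]=b[6], then 3 at a[5]=b[7], then 2 at a[6]=b[8], then 2 at a[7]=b[9], then 1 at a[9]=b[11], then 1 at a[11]=b[12], then 0 at a[12]=b[13], then 3 at a[13]=b[14]; all 9 values appear in both, in order, and the DP table's final entry dp[17][14] is also 9, so no common subsequence is longer.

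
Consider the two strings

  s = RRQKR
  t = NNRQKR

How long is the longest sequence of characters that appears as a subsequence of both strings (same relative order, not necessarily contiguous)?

4

Match R (s #2, t #3), Q (s #3, t #4), K (s #4, t #5), R (s #5, t #6) — 4 characters in the same relative order in both. The LCS DP gives dp[5][6] = 4, so this is optimal.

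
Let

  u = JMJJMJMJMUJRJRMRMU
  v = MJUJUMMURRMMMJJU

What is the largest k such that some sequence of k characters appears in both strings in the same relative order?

11

One common subsequence of length 11: M (u #2, v #1) → J (u #3, v #2) → J (u #4, v #4) → M (u #7, v #6) → M (u #9, v #7) → U (u #10, v #8) → R (u #12, v #9) → R (u #14, v #10) → M (u #15, v #12) → M (u #17, v #13) → U (u #18, v #16). Since dp[18][16] = 11, nothing longer is possible.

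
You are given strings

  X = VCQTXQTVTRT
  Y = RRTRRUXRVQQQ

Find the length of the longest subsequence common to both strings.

Match V at X[1]=Y[9], then Q at X[3]=Y[11], then Q at X[6]=Y[12] — 3 characters in the same relative order in both. Since dp[11][12] = 3, nothing longer is possible.

3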